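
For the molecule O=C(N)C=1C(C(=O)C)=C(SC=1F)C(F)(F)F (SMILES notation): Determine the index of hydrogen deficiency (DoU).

5

Molecular formula: C8H5F4NO2S.
DoU = (2C + 2 + N − H − X) / 2, where X is the halogen count and O/S are ignored.
    = (2·8 + 2 + 1 − 5 − 4) / 2 = 10 / 2 = 5.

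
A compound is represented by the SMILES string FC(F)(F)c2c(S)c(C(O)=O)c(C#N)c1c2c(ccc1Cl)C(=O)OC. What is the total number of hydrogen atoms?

7

Walk through each heavy atom and fill implicit hydrogens from standard valence (C 4, N 3, O 2, S 2, halogen 1); for lowercase aromatic atoms, an aromatic c carries 1 H when it has two neighbours and 0 H with three, and aromatic n carries 0 H:
  atom 1: F (halogen, monovalent) → 0 H
  atom 2: C, bond orders sum to 4 (valence 4) → 0 H
  atom 3: F (halogen, monovalent) → 0 H
  atom 4: F (halogen, monovalent) → 0 H
  atom 5: aromatic c, 3 neighbours → 0 H
  atom 6: aromatic c, 3 neighbours → 0 H
  atom 7: S, bond orders sum to 1 (valence 2) → 1 H
  atom 8: aromatic c, 3 neighbours → 0 H
  atom 9: C, bond orders sum to 4 (valence 4) → 0 H
  atom 10: O, bond orders sum to 1 (valence 2) → 1 H
  atom 11: O, bond orders sum to 2 (valence 2) → 0 H
  atom 12: aromatic c, 3 neighbours → 0 H
  atom 13: C, bond orders sum to 4 (valence 4) → 0 H
  atom 14: N, bond orders sum to 3 (valence 3) → 0 H
  atom 15: aromatic c, 3 neighbours → 0 H
  atom 16: aromatic c, 3 neighbours → 0 H
  atom 17: aromatic c, 3 neighbours → 0 H
  atom 18: aromatic c, 2 neighbours → 1 H
  atom 19: aromatic c, 2 neighbours → 1 H
  atom 20: aromatic c, 3 neighbours → 0 H
  atom 21: Cl (halogen, monovalent) → 0 H
  atom 22: C, bond orders sum to 4 (valence 4) → 0 H
  atom 23: O, bond orders sum to 2 (valence 2) → 0 H
  atom 24: O, bond orders sum to 2 (valence 2) → 0 H
  atom 25: C, bond orders sum to 1 (valence 4) → 3 H
Total hydrogens: 7.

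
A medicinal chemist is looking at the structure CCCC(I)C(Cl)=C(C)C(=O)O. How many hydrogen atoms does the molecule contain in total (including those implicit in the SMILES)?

Walk through each heavy atom and fill implicit hydrogens from standard valence (C 4, N 3, O 2, S 2, halogen 1):
  atom 1: C, bond orders sum to 1 (valence 4) → 3 H
  atom 2: C, bond orders sum to 2 (valence 4) → 2 H
  atom 3: C, bond orders sum to 2 (valence 4) → 2 H
  atom 4: C, bond orders sum to 3 (valence 4) → 1 H
  atom 5: I (halogen, monovalent) → 0 H
  atom 6: C, bond orders sum to 4 (valence 4) → 0 H
  atom 7: Cl (halogen, monovalent) → 0 H
  atom 8: C, bond orders sum to 4 (valence 4) → 0 H
  atom 9: C, bond orders sum to 1 (valence 4) → 3 H
  atom 10: C, bond orders sum to 4 (valence 4) → 0 H
  atom 11: O, bond orders sum to 2 (valence 2) → 0 H
  atom 12: O, bond orders sum to 1 (valence 2) → 1 H
Total hydrogens: 12.

12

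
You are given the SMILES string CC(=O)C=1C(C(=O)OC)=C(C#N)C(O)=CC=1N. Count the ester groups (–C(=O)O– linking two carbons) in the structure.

1

The ester motif appears at heavy-atom position 6 in the SMILES.
Other groups present: 1 hydroxyl, 1 ketone, 1 nitrile, 1 primary amine.
Ester count: 1.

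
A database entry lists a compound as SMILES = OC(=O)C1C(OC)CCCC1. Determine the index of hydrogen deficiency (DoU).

2

Degree of unsaturation = (number of rings) + (number of π bonds).
Ring closures in the SMILES: 1.
π bonds: 1 double bond (each 1 DoU) → 1 DoU from unsaturation.
Total DoU = 1 + 1 = 2.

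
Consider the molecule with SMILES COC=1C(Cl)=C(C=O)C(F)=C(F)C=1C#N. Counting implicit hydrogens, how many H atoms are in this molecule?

4

Walk through each heavy atom and fill implicit hydrogens from standard valence (C 4, N 3, O 2, S 2, halogen 1):
  atom 1: C, bond orders sum to 1 (valence 4) → 3 H
  atom 2: O, bond orders sum to 2 (valence 2) → 0 H
  atom 3: C, bond orders sum to 4 (valence 4) → 0 H
  atom 4: C, bond orders sum to 4 (valence 4) → 0 H
  atom 5: Cl (halogen, monovalent) → 0 H
  atom 6: C, bond orders sum to 4 (valence 4) → 0 H
  atom 7: C, bond orders sum to 3 (valence 4) → 1 H
  atom 8: O, bond orders sum to 2 (valence 2) → 0 H
  atom 9: C, bond orders sum to 4 (valence 4) → 0 H
  atom 10: F (halogen, monovalent) → 0 H
  atom 11: C, bond orders sum to 4 (valence 4) → 0 H
  atom 12: F (halogen, monovalent) → 0 H
  atom 13: C, bond orders sum to 4 (valence 4) → 0 H
  atom 14: C, bond orders sum to 4 (valence 4) → 0 H
  atom 15: N, bond orders sum to 3 (valence 3) → 0 H
Total hydrogens: 4.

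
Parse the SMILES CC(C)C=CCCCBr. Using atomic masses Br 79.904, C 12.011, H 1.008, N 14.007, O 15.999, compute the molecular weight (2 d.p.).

191.11 g/mol

First, the molecular formula is C8H15Br (counting implicit H from valence).
  Br: 1 × 79.904 = 79.904
  C: 8 × 12.011 = 96.088
  H: 15 × 1.008 = 15.120
Sum: 1×79.904 + 8×12.011 + 15×1.008 = 191.112 → 191.11 g/mol.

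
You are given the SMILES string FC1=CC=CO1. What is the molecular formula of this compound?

Walk through each heavy atom and fill implicit hydrogens from standard valence (C 4, N 3, O 2, S 2, halogen 1):
  atom 1: F (halogen, monovalent) → 0 H
  atom 2: C, bond orders sum to 4 (valence 4) → 0 H
  atom 3: C, bond orders sum to 3 (valence 4) → 1 H
  atom 4: C, bond orders sum to 3 (valence 4) → 1 H
  atom 5: C, bond orders sum to 3 (valence 4) → 1 H
  atom 6: O, bond orders sum to 2 (valence 2) → 0 H
Totals → C:4, H:3, F:1, O:1.

C4H3FO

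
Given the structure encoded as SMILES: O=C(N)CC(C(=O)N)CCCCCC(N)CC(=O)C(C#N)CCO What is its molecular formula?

C16H28N4O4

Walk through each heavy atom and fill implicit hydrogens from standard valence (C 4, N 3, O 2, S 2, halogen 1):
  atom 1: O, bond orders sum to 2 (valence 2) → 0 H
  atom 2: C, bond orders sum to 4 (valence 4) → 0 H
  atom 3: N, bond orders sum to 1 (valence 3) → 2 H
  atom 4: C, bond orders sum to 2 (valence 4) → 2 H
  atom 5: C, bond orders sum to 3 (valence 4) → 1 H
  atom 6: C, bond orders sum to 4 (valence 4) → 0 H
  atom 7: O, bond orders sum to 2 (valence 2) → 0 H
  atom 8: N, bond orders sum to 1 (valence 3) → 2 H
  atom 9: C, bond orders sum to 2 (valence 4) → 2 H
  atom 10: C, bond orders sum to 2 (valence 4) → 2 H
  atom 11: C, bond orders sum to 2 (valence 4) → 2 H
  atom 12: C, bond orders sum to 2 (valence 4) → 2 H
  atom 13: C, bond orders sum to 2 (valence 4) → 2 H
  atom 14: C, bond orders sum to 3 (valence 4) → 1 H
  atom 15: N, bond orders sum to 1 (valence 3) → 2 H
  atom 16: C, bond orders sum to 2 (valence 4) → 2 H
  atom 17: C, bond orders sum to 4 (valence 4) → 0 H
  atom 18: O, bond orders sum to 2 (valence 2) → 0 H
  atom 19: C, bond orders sum to 3 (valence 4) → 1 H
  atom 20: C, bond orders sum to 4 (valence 4) → 0 H
  atom 21: N, bond orders sum to 3 (valence 3) → 0 H
  atom 22: C, bond orders sum to 2 (valence 4) → 2 H
  atom 23: C, bond orders sum to 2 (valence 4) → 2 H
  atom 24: O, bond orders sum to 1 (valence 2) → 1 H
Totals → C:16, H:28, N:4, O:4.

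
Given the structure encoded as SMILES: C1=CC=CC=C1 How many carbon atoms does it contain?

6

Count every carbon token in the SMILES (each C, including those in ring-closure positions and inside branches).
Carbon count: 6.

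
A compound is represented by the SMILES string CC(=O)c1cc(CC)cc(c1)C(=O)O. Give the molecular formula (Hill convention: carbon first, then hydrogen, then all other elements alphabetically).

C11H12O3

Walk through each heavy atom and fill implicit hydrogens from standard valence (C 4, N 3, O 2, S 2, halogen 1); for lowercase aromatic atoms, an aromatic c carries 1 H when it has two neighbours and 0 H with three, and aromatic n carries 0 H:
  atom 1: C, bond orders sum to 1 (valence 4) → 3 H
  atom 2: C, bond orders sum to 4 (valence 4) → 0 H
  atom 3: O, bond orders sum to 2 (valence 2) → 0 H
  atom 4: aromatic c, 3 neighbours → 0 H
  atom 5: aromatic c, 2 neighbours → 1 H
  atom 6: aromatic c, 3 neighbours → 0 H
  atom 7: C, bond orders sum to 2 (valence 4) → 2 H
  atom 8: C, bond orders sum to 1 (valence 4) → 3 H
  atom 9: aromatic c, 2 neighbours → 1 H
  atom 10: aromatic c, 3 neighbours → 0 H
  atom 11: aromatic c, 2 neighbours → 1 H
  atom 12: C, bond orders sum to 4 (valence 4) → 0 H
  atom 13: O, bond orders sum to 2 (valence 2) → 0 H
  atom 14: O, bond orders sum to 1 (valence 2) → 1 H
Totals → C:11, H:12, O:3.
In Hill order: C11H12O3.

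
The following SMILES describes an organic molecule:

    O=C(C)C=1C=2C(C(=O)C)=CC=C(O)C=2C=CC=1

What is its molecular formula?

C14H12O3

Walk through each heavy atom and fill implicit hydrogens from standard valence (C 4, N 3, O 2, S 2, halogen 1):
  atom 1: O, bond orders sum to 2 (valence 2) → 0 H
  atom 2: C, bond orders sum to 4 (valence 4) → 0 H
  atom 3: C, bond orders sum to 1 (valence 4) → 3 H
  atom 4: C, bond orders sum to 4 (valence 4) → 0 H
  atom 5: C, bond orders sum to 4 (valence 4) → 0 H
  atom 6: C, bond orders sum to 4 (valence 4) → 0 H
  atom 7: C, bond orders sum to 4 (valence 4) → 0 H
  atom 8: O, bond orders sum to 2 (valence 2) → 0 H
  atom 9: C, bond orders sum to 1 (valence 4) → 3 H
  atom 10: C, bond orders sum to 3 (valence 4) → 1 H
  atom 11: C, bond orders sum to 3 (valence 4) → 1 H
  atom 12: C, bond orders sum to 4 (valence 4) → 0 H
  atom 13: O, bond orders sum to 1 (valence 2) → 1 H
  atom 14: C, bond orders sum to 4 (valence 4) → 0 H
  atom 15: C, bond orders sum to 3 (valence 4) → 1 H
  atom 16: C, bond orders sum to 3 (valence 4) → 1 H
  atom 17: C, bond orders sum to 3 (valence 4) → 1 H
Totals → C:14, H:12, O:3.
In Hill order: C14H12O3.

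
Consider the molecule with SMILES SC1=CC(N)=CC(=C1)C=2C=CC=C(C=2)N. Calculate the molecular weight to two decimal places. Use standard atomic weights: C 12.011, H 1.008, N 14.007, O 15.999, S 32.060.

216.30 g/mol

First, the molecular formula is C12H12N2S (counting implicit H from valence).
  C: 12 × 12.011 = 144.132
  H: 12 × 1.008 = 12.096
  N: 2 × 14.007 = 28.014
  S: 1 × 32.060 = 32.060
Sum: 12×12.011 + 12×1.008 + 2×14.007 + 1×32.060 = 216.302 → 216.30 g/mol.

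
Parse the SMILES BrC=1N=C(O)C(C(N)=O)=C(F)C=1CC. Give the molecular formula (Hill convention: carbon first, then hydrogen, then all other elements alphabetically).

Walk through each heavy atom and fill implicit hydrogens from standard valence (C 4, N 3, O 2, S 2, halogen 1):
  atom 1: Br (halogen, monovalent) → 0 H
  atom 2: C, bond orders sum to 4 (valence 4) → 0 H
  atom 3: N, bond orders sum to 3 (valence 3) → 0 H
  atom 4: C, bond orders sum to 4 (valence 4) → 0 H
  atom 5: O, bond orders sum to 1 (valence 2) → 1 H
  atom 6: C, bond orders sum to 4 (valence 4) → 0 H
  atom 7: C, bond orders sum to 4 (valence 4) → 0 H
  atom 8: N, bond orders sum to 1 (valence 3) → 2 H
  atom 9: O, bond orders sum to 2 (valence 2) → 0 H
  atom 10: C, bond orders sum to 4 (valence 4) → 0 H
  atom 11: F (halogen, monovalent) → 0 H
  atom 12: C, bond orders sum to 4 (valence 4) → 0 H
  atom 13: C, bond orders sum to 2 (valence 4) → 2 H
  atom 14: C, bond orders sum to 1 (valence 4) → 3 H
Totals → C:8, H:8, Br:1, F:1, N:2, O:2.
In Hill order: C8H8BrFN2O2.

C8H8BrFN2O2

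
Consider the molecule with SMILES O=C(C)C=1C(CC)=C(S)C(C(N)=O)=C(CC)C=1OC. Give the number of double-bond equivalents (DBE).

Degree of unsaturation = (number of rings) + (number of π bonds).
Ring closures in the SMILES: 1.
π bonds: 5 double bonds (each 1 DoU) → 5 DoU from unsaturation.
Total DoU = 1 + 5 = 6.

6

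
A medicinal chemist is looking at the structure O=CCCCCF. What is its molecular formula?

C5H9FO

Walk through each heavy atom and fill implicit hydrogens from standard valence (C 4, N 3, O 2, S 2, halogen 1):
  atom 1: O, bond orders sum to 2 (valence 2) → 0 H
  atom 2: C, bond orders sum to 3 (valence 4) → 1 H
  atom 3: C, bond orders sum to 2 (valence 4) → 2 H
  atom 4: C, bond orders sum to 2 (valence 4) → 2 H
  atom 5: C, bond orders sum to 2 (valence 4) → 2 H
  atom 6: C, bond orders sum to 2 (valence 4) → 2 H
  atom 7: F (halogen, monovalent) → 0 H
Totals → C:5, H:9, F:1, O:1.
In Hill order: C5H9FO.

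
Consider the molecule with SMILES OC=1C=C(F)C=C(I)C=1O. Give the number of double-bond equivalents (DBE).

4

Degree of unsaturation = (number of rings) + (number of π bonds).
Ring closures in the SMILES: 1.
π bonds: 3 double bonds (each 1 DoU) → 3 DoU from unsaturation.
Total DoU = 1 + 3 = 4.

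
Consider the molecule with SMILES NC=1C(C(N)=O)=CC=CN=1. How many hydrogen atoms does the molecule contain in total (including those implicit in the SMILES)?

7

Walk through each heavy atom and fill implicit hydrogens from standard valence (C 4, N 3, O 2, S 2, halogen 1):
  atom 1: N, bond orders sum to 1 (valence 3) → 2 H
  atom 2: C, bond orders sum to 4 (valence 4) → 0 H
  atom 3: C, bond orders sum to 4 (valence 4) → 0 H
  atom 4: C, bond orders sum to 4 (valence 4) → 0 H
  atom 5: N, bond orders sum to 1 (valence 3) → 2 H
  atom 6: O, bond orders sum to 2 (valence 2) → 0 H
  atom 7: C, bond orders sum to 3 (valence 4) → 1 H
  atom 8: C, bond orders sum to 3 (valence 4) → 1 H
  atom 9: C, bond orders sum to 3 (valence 4) → 1 H
  atom 10: N, bond orders sum to 3 (valence 3) → 0 H
Total hydrogens: 7.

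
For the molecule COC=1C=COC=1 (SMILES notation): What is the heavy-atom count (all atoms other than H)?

Every atom symbol written in the SMILES (organic subset) is one heavy atom; implicit H are not written.
Heavy atoms by element → C:5, O:2.
Total: 7.

7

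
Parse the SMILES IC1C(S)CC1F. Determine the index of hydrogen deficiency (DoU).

Molecular formula: C4H6FIS.
DoU = (2C + 2 + N − H − X) / 2, where X is the halogen count and O/S are ignored.
    = (2·4 + 2 + 0 − 6 − 2) / 2 = 2 / 2 = 1.

1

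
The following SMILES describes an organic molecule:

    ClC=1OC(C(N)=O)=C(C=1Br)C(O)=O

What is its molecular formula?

C6H3BrClNO4

Walk through each heavy atom and fill implicit hydrogens from standard valence (C 4, N 3, O 2, S 2, halogen 1):
  atom 1: Cl (halogen, monovalent) → 0 H
  atom 2: C, bond orders sum to 4 (valence 4) → 0 H
  atom 3: O, bond orders sum to 2 (valence 2) → 0 H
  atom 4: C, bond orders sum to 4 (valence 4) → 0 H
  atom 5: C, bond orders sum to 4 (valence 4) → 0 H
  atom 6: N, bond orders sum to 1 (valence 3) → 2 H
  atom 7: O, bond orders sum to 2 (valence 2) → 0 H
  atom 8: C, bond orders sum to 4 (valence 4) → 0 H
  atom 9: C, bond orders sum to 4 (valence 4) → 0 H
  atom 10: Br (halogen, monovalent) → 0 H
  atom 11: C, bond orders sum to 4 (valence 4) → 0 H
  atom 12: O, bond orders sum to 1 (valence 2) → 1 H
  atom 13: O, bond orders sum to 2 (valence 2) → 0 H
Totals → C:6, H:3, Br:1, Cl:1, N:1, O:4.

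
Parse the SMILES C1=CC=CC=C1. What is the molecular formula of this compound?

Walk through each heavy atom and fill implicit hydrogens from standard valence (C 4, N 3, O 2, S 2, halogen 1):
  atom 1: C, bond orders sum to 3 (valence 4) → 1 H
  atom 2: C, bond orders sum to 3 (valence 4) → 1 H
  atom 3: C, bond orders sum to 3 (valence 4) → 1 H
  atom 4: C, bond orders sum to 3 (valence 4) → 1 H
  atom 5: C, bond orders sum to 3 (valence 4) → 1 H
  atom 6: C, bond orders sum to 3 (valence 4) → 1 H
Totals → C:6, H:6.
In Hill order: C6H6.

C6H6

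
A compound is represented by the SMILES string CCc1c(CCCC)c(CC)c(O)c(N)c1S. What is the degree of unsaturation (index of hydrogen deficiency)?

Molecular formula: C14H23NOS.
DoU = (2C + 2 + N − H − X) / 2, where X is the halogen count and O/S are ignored.
    = (2·14 + 2 + 1 − 23 − 0) / 2 = 8 / 2 = 4.

4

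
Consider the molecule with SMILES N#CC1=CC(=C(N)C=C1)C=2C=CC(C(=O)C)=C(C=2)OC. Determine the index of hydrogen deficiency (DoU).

11

Molecular formula: C16H14N2O2.
DoU = (2C + 2 + N − H − X) / 2, where X is the halogen count and O/S are ignored.
    = (2·16 + 2 + 2 − 14 − 0) / 2 = 22 / 2 = 11.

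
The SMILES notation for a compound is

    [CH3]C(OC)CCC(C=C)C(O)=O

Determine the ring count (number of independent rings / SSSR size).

0

In SMILES, each pair of matching ring-closure digits denotes one ring-closing bond; the number of such bonds equals the number of independent rings.
Ring-closure bonds here: 0.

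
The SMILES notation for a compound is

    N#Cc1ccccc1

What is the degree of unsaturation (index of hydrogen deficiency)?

Molecular formula: C7H5N.
DoU = (2C + 2 + N − H − X) / 2, where X is the halogen count and O/S are ignored.
    = (2·7 + 2 + 1 − 5 − 0) / 2 = 12 / 2 = 6.

6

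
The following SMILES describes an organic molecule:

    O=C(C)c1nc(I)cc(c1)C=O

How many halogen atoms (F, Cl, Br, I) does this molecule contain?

1

Halogen atoms appear at heavy-atom position 7 (1×I).
Other groups present: 1 aldehyde, 1 ketone.
Halogen count: 1.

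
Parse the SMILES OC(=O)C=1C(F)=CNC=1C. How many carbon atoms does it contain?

6

Count every carbon token in the SMILES (each C, including those in ring-closure positions and inside branches).
Carbon count: 6.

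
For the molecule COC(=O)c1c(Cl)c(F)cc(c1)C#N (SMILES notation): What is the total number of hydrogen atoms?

5

Walk through each heavy atom and fill implicit hydrogens from standard valence (C 4, N 3, O 2, S 2, halogen 1); for lowercase aromatic atoms, an aromatic c carries 1 H when it has two neighbours and 0 H with three, and aromatic n carries 0 H:
  atom 1: C, bond orders sum to 1 (valence 4) → 3 H
  atom 2: O, bond orders sum to 2 (valence 2) → 0 H
  atom 3: C, bond orders sum to 4 (valence 4) → 0 H
  atom 4: O, bond orders sum to 2 (valence 2) → 0 H
  atom 5: aromatic c, 3 neighbours → 0 H
  atom 6: aromatic c, 3 neighbours → 0 H
  atom 7: Cl (halogen, monovalent) → 0 H
  atom 8: aromatic c, 3 neighbours → 0 H
  atom 9: F (halogen, monovalent) → 0 H
  atom 10: aromatic c, 2 neighbours → 1 H
  atom 11: aromatic c, 3 neighbours → 0 H
  atom 12: aromatic c, 2 neighbours → 1 H
  atom 13: C, bond orders sum to 4 (valence 4) → 0 H
  atom 14: N, bond orders sum to 3 (valence 3) → 0 H
Total hydrogens: 5.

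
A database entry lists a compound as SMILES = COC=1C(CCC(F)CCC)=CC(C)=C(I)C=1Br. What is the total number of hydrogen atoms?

19

Walk through each heavy atom and fill implicit hydrogens from standard valence (C 4, N 3, O 2, S 2, halogen 1):
  atom 1: C, bond orders sum to 1 (valence 4) → 3 H
  atom 2: O, bond orders sum to 2 (valence 2) → 0 H
  atom 3: C, bond orders sum to 4 (valence 4) → 0 H
  atom 4: C, bond orders sum to 4 (valence 4) → 0 H
  atom 5: C, bond orders sum to 2 (valence 4) → 2 H
  atom 6: C, bond orders sum to 2 (valence 4) → 2 H
  atom 7: C, bond orders sum to 3 (valence 4) → 1 H
  atom 8: F (halogen, monovalent) → 0 H
  atom 9: C, bond orders sum to 2 (valence 4) → 2 H
  atom 10: C, bond orders sum to 2 (valence 4) → 2 H
  atom 11: C, bond orders sum to 1 (valence 4) → 3 H
  atom 12: C, bond orders sum to 3 (valence 4) → 1 H
  atom 13: C, bond orders sum to 4 (valence 4) → 0 H
  atom 14: C, bond orders sum to 1 (valence 4) → 3 H
  atom 15: C, bond orders sum to 4 (valence 4) → 0 H
  atom 16: I (halogen, monovalent) → 0 H
  atom 17: C, bond orders sum to 4 (valence 4) → 0 H
  atom 18: Br (halogen, monovalent) → 0 H
Total hydrogens: 19.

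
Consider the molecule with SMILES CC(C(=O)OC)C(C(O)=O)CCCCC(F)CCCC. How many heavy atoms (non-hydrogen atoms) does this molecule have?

20

Every atom symbol written in the SMILES (organic subset) is one heavy atom; implicit H are not written.
Heavy atoms by element → C:15, F:1, O:4.
Total: 20.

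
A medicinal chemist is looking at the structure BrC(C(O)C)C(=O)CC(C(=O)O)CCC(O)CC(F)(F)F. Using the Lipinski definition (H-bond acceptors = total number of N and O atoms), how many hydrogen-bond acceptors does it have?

5

N atoms: 0; O atoms: 5.
Lipinski HBA = 0 + 5 = 5.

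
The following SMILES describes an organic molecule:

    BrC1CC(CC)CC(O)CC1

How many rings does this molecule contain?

In SMILES, each pair of matching ring-closure digits denotes one ring-closing bond; the number of such bonds equals the number of independent rings.
Ring-closure bonds here: 1.

1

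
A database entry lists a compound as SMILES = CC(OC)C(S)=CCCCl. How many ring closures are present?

In SMILES, each pair of matching ring-closure digits denotes one ring-closing bond; the number of such bonds equals the number of independent rings.
Ring-closure bonds here: 0.

0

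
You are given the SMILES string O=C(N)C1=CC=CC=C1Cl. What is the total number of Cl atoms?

1

Scan the SMILES for Cl atoms (remember two-letter symbols like Cl and Br are single atoms).
Chlorine count: 1.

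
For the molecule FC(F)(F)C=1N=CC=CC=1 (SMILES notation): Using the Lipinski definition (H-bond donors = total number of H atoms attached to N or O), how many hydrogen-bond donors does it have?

0

Donors: find every N or O and count the H atoms it carries.
  atom 6 (N): bond orders sum to 3 → 0 H
Lipinski HBD = 0.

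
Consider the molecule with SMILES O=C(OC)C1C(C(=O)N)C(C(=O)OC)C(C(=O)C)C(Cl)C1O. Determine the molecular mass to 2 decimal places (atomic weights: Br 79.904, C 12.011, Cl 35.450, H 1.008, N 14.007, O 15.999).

335.74 g/mol

First, the molecular formula is C13H18ClNO7 (counting implicit H from valence).
  C: 13 × 12.011 = 156.143
  Cl: 1 × 35.450 = 35.450
  H: 18 × 1.008 = 18.144
  N: 1 × 14.007 = 14.007
  O: 7 × 15.999 = 111.993
Sum: 13×12.011 + 1×35.450 + 18×1.008 + 1×14.007 + 7×15.999 = 335.737 → 335.74 g/mol.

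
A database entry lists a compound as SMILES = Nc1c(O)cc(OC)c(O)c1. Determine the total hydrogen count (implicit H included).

Walk through each heavy atom and fill implicit hydrogens from standard valence (C 4, N 3, O 2, S 2, halogen 1); for lowercase aromatic atoms, an aromatic c carries 1 H when it has two neighbours and 0 H with three, and aromatic n carries 0 H:
  atom 1: N, bond orders sum to 1 (valence 3) → 2 H
  atom 2: aromatic c, 3 neighbours → 0 H
  atom 3: aromatic c, 3 neighbours → 0 H
  atom 4: O, bond orders sum to 1 (valence 2) → 1 H
  atom 5: aromatic c, 2 neighbours → 1 H
  atom 6: aromatic c, 3 neighbours → 0 H
  atom 7: O, bond orders sum to 2 (valence 2) → 0 H
  atom 8: C, bond orders sum to 1 (valence 4) → 3 H
  atom 9: aromatic c, 3 neighbours → 0 H
  atom 10: O, bond orders sum to 1 (valence 2) → 1 H
  atom 11: aromatic c, 2 neighbours → 1 H
Total hydrogens: 9.

9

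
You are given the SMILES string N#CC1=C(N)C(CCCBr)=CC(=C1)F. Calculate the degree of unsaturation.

6

Molecular formula: C10H10BrFN2.
DoU = (2C + 2 + N − H − X) / 2, where X is the halogen count and O/S are ignored.
    = (2·10 + 2 + 2 − 10 − 2) / 2 = 12 / 2 = 6.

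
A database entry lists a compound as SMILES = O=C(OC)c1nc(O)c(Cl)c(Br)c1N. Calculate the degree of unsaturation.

5

Molecular formula: C7H6BrClN2O3.
DoU = (2C + 2 + N − H − X) / 2, where X is the halogen count and O/S are ignored.
    = (2·7 + 2 + 2 − 6 − 2) / 2 = 10 / 2 = 5.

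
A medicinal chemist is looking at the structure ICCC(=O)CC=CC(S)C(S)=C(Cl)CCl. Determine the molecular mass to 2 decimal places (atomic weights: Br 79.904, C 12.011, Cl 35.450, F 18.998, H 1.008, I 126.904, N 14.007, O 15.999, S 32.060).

First, the molecular formula is C10H13Cl2IOS2 (counting implicit H from valence).
  C: 10 × 12.011 = 120.110
  Cl: 2 × 35.450 = 70.900
  H: 13 × 1.008 = 13.104
  I: 1 × 126.904 = 126.904
  O: 1 × 15.999 = 15.999
  S: 2 × 32.060 = 64.120
Sum: 10×12.011 + 2×35.450 + 13×1.008 + 1×126.904 + 1×15.999 + 2×32.060 = 411.137 → 411.14 g/mol.

411.14 g/mol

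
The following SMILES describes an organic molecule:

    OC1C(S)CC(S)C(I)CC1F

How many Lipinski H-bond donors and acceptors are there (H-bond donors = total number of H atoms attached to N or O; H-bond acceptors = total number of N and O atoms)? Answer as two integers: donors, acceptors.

1, 1

Donors: find every N or O and count the H atoms it carries.
  atom 1 (O): bond orders sum to 1 → 1 H
Lipinski HBD = 1.
Acceptors: N atoms = 0, O atoms = 1 → HBA = 1.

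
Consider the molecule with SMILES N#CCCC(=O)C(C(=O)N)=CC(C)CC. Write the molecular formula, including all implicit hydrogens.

Walk through each heavy atom and fill implicit hydrogens from standard valence (C 4, N 3, O 2, S 2, halogen 1):
  atom 1: N, bond orders sum to 3 (valence 3) → 0 H
  atom 2: C, bond orders sum to 4 (valence 4) → 0 H
  atom 3: C, bond orders sum to 2 (valence 4) → 2 H
  atom 4: C, bond orders sum to 2 (valence 4) → 2 H
  atom 5: C, bond orders sum to 4 (valence 4) → 0 H
  atom 6: O, bond orders sum to 2 (valence 2) → 0 H
  atom 7: C, bond orders sum to 4 (valence 4) → 0 H
  atom 8: C, bond orders sum to 4 (valence 4) → 0 H
  atom 9: O, bond orders sum to 2 (valence 2) → 0 H
  atom 10: N, bond orders sum to 1 (valence 3) → 2 H
  atom 11: C, bond orders sum to 3 (valence 4) → 1 H
  atom 12: C, bond orders sum to 3 (valence 4) → 1 H
  atom 13: C, bond orders sum to 1 (valence 4) → 3 H
  atom 14: C, bond orders sum to 2 (valence 4) → 2 H
  atom 15: C, bond orders sum to 1 (valence 4) → 3 H
Totals → C:11, H:16, N:2, O:2.
In Hill order: C11H16N2O2.

C11H16N2O2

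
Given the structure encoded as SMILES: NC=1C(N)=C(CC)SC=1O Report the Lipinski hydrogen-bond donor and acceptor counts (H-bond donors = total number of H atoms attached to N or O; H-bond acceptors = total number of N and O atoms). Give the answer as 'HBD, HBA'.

5, 3

Donors: find every N or O and count the H atoms it carries.
  atom 1 (N): bond orders sum to 1 → 2 H
  atom 4 (N): bond orders sum to 1 → 2 H
  atom 10 (O): bond orders sum to 1 → 1 H
Lipinski HBD = 5.
Acceptors: N atoms = 2, O atoms = 1 → HBA = 3.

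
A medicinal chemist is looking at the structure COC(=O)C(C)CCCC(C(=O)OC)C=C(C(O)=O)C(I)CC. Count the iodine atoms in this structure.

Scan the SMILES for I atoms (remember two-letter symbols like Cl and Br are single atoms).
Iodine count: 1.

1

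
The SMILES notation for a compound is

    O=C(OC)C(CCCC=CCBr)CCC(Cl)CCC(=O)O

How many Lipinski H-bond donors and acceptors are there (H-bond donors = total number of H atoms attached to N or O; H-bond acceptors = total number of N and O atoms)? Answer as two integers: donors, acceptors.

Donors: find every N or O and count the H atoms it carries.
  atom 1 (O): bond orders sum to 2 → 0 H
  atom 3 (O): bond orders sum to 2 → 0 H
  atom 20 (O): bond orders sum to 2 → 0 H
  atom 21 (O): bond orders sum to 1 → 1 H
Lipinski HBD = 1.
Acceptors: N atoms = 0, O atoms = 4 → HBA = 4.

1, 4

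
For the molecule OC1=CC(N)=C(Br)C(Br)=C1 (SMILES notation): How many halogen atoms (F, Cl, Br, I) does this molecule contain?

Halogen atoms appear at heavy-atom positions 7, 9 (2×Br).
Other groups present: 1 hydroxyl, 1 primary amine.
Halogen count: 2.

2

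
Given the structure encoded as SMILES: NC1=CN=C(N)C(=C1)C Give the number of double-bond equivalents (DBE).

Degree of unsaturation = (number of rings) + (number of π bonds).
Ring closures in the SMILES: 1.
π bonds: 3 double bonds (each 1 DoU) → 3 DoU from unsaturation.
Total DoU = 1 + 3 = 4.

4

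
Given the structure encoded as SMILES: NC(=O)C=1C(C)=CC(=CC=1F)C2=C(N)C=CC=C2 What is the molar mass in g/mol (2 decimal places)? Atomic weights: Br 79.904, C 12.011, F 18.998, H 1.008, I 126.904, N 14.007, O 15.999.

First, the molecular formula is C14H13FN2O (counting implicit H from valence).
  C: 14 × 12.011 = 168.154
  F: 1 × 18.998 = 18.998
  H: 13 × 1.008 = 13.104
  N: 2 × 14.007 = 28.014
  O: 1 × 15.999 = 15.999
Sum: 14×12.011 + 1×18.998 + 13×1.008 + 2×14.007 + 1×15.999 = 244.269 → 244.27 g/mol.

244.27 g/mol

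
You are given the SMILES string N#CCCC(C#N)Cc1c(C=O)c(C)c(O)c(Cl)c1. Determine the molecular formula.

C14H13ClN2O2

Walk through each heavy atom and fill implicit hydrogens from standard valence (C 4, N 3, O 2, S 2, halogen 1); for lowercase aromatic atoms, an aromatic c carries 1 H when it has two neighbours and 0 H with three, and aromatic n carries 0 H:
  atom 1: N, bond orders sum to 3 (valence 3) → 0 H
  atom 2: C, bond orders sum to 4 (valence 4) → 0 H
  atom 3: C, bond orders sum to 2 (valence 4) → 2 H
  atom 4: C, bond orders sum to 2 (valence 4) → 2 H
  atom 5: C, bond orders sum to 3 (valence 4) → 1 H
  atom 6: C, bond orders sum to 4 (valence 4) → 0 H
  atom 7: N, bond orders sum to 3 (valence 3) → 0 H
  atom 8: C, bond orders sum to 2 (valence 4) → 2 H
  atom 9: aromatic c, 3 neighbours → 0 H
  atom 10: aromatic c, 3 neighbours → 0 H
  atom 11: C, bond orders sum to 3 (valence 4) → 1 H
  atom 12: O, bond orders sum to 2 (valence 2) → 0 H
  atom 13: aromatic c, 3 neighbours → 0 H
  atom 14: C, bond orders sum to 1 (valence 4) → 3 H
  atom 15: aromatic c, 3 neighbours → 0 H
  atom 16: O, bond orders sum to 1 (valence 2) → 1 H
  atom 17: aromatic c, 3 neighbours → 0 H
  atom 18: Cl (halogen, monovalent) → 0 H
  atom 19: aromatic c, 2 neighbours → 1 H
Totals → C:14, H:13, Cl:1, N:2, O:2.
In Hill order: C14H13ClN2O2.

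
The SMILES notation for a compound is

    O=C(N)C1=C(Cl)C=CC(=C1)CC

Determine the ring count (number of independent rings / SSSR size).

In SMILES, each pair of matching ring-closure digits denotes one ring-closing bond; the number of such bonds equals the number of independent rings.
Ring-closure bonds here: 1.

1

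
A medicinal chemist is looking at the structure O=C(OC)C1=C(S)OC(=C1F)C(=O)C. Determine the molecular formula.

Walk through each heavy atom and fill implicit hydrogens from standard valence (C 4, N 3, O 2, S 2, halogen 1):
  atom 1: O, bond orders sum to 2 (valence 2) → 0 H
  atom 2: C, bond orders sum to 4 (valence 4) → 0 H
  atom 3: O, bond orders sum to 2 (valence 2) → 0 H
  atom 4: C, bond orders sum to 1 (valence 4) → 3 H
  atom 5: C, bond orders sum to 4 (valence 4) → 0 H
  atom 6: C, bond orders sum to 4 (valence 4) → 0 H
  atom 7: S, bond orders sum to 1 (valence 2) → 1 H
  atom 8: O, bond orders sum to 2 (valence 2) → 0 H
  atom 9: C, bond orders sum to 4 (valence 4) → 0 H
  atom 10: C, bond orders sum to 4 (valence 4) → 0 H
  atom 11: F (halogen, monovalent) → 0 H
  atom 12: C, bond orders sum to 4 (valence 4) → 0 H
  atom 13: O, bond orders sum to 2 (valence 2) → 0 H
  atom 14: C, bond orders sum to 1 (valence 4) → 3 H
Totals → C:8, H:7, F:1, O:4, S:1.

C8H7FO4S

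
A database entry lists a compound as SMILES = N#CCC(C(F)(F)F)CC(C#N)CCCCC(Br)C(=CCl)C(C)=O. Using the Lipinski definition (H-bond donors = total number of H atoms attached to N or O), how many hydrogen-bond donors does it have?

0

Donors: find every N or O and count the H atoms it carries.
  atom 1 (N): bond orders sum to 3 → 0 H
  atom 12 (N): bond orders sum to 3 → 0 H
  atom 24 (O): bond orders sum to 2 → 0 H
Lipinski HBD = 0.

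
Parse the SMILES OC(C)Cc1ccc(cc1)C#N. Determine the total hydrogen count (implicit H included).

11

Walk through each heavy atom and fill implicit hydrogens from standard valence (C 4, N 3, O 2, S 2, halogen 1); for lowercase aromatic atoms, an aromatic c carries 1 H when it has two neighbours and 0 H with three, and aromatic n carries 0 H:
  atom 1: O, bond orders sum to 1 (valence 2) → 1 H
  atom 2: C, bond orders sum to 3 (valence 4) → 1 H
  atom 3: C, bond orders sum to 1 (valence 4) → 3 H
  atom 4: C, bond orders sum to 2 (valence 4) → 2 H
  atom 5: aromatic c, 3 neighbours → 0 H
  atom 6: aromatic c, 2 neighbours → 1 H
  atom 7: aromatic c, 2 neighbours → 1 H
  atom 8: aromatic c, 3 neighbours → 0 H
  atom 9: aromatic c, 2 neighbours → 1 H
  atom 10: aromatic c, 2 neighbours → 1 H
  atom 11: C, bond orders sum to 4 (valence 4) → 0 H
  atom 12: N, bond orders sum to 3 (valence 3) → 0 H
Total hydrogens: 11.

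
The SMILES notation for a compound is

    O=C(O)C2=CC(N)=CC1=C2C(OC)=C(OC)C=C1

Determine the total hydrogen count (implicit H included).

13

Walk through each heavy atom and fill implicit hydrogens from standard valence (C 4, N 3, O 2, S 2, halogen 1):
  atom 1: O, bond orders sum to 2 (valence 2) → 0 H
  atom 2: C, bond orders sum to 4 (valence 4) → 0 H
  atom 3: O, bond orders sum to 1 (valence 2) → 1 H
  atom 4: C, bond orders sum to 4 (valence 4) → 0 H
  atom 5: C, bond orders sum to 3 (valence 4) → 1 H
  atom 6: C, bond orders sum to 4 (valence 4) → 0 H
  atom 7: N, bond orders sum to 1 (valence 3) → 2 H
  atom 8: C, bond orders sum to 3 (valence 4) → 1 H
  atom 9: C, bond orders sum to 4 (valence 4) → 0 H
  atom 10: C, bond orders sum to 4 (valence 4) → 0 H
  atom 11: C, bond orders sum to 4 (valence 4) → 0 H
  atom 12: O, bond orders sum to 2 (valence 2) → 0 H
  atom 13: C, bond orders sum to 1 (valence 4) → 3 H
  atom 14: C, bond orders sum to 4 (valence 4) → 0 H
  atom 15: O, bond orders sum to 2 (valence 2) → 0 H
  atom 16: C, bond orders sum to 1 (valence 4) → 3 H
  atom 17: C, bond orders sum to 3 (valence 4) → 1 H
  atom 18: C, bond orders sum to 3 (valence 4) → 1 H
Total hydrogens: 13.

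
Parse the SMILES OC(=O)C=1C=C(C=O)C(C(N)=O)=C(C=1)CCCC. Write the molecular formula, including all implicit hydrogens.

Walk through each heavy atom and fill implicit hydrogens from standard valence (C 4, N 3, O 2, S 2, halogen 1):
  atom 1: O, bond orders sum to 1 (valence 2) → 1 H
  atom 2: C, bond orders sum to 4 (valence 4) → 0 H
  atom 3: O, bond orders sum to 2 (valence 2) → 0 H
  atom 4: C, bond orders sum to 4 (valence 4) → 0 H
  atom 5: C, bond orders sum to 3 (valence 4) → 1 H
  atom 6: C, bond orders sum to 4 (valence 4) → 0 H
  atom 7: C, bond orders sum to 3 (valence 4) → 1 H
  atom 8: O, bond orders sum to 2 (valence 2) → 0 H
  atom 9: C, bond orders sum to 4 (valence 4) → 0 H
  atom 10: C, bond orders sum to 4 (valence 4) → 0 H
  atom 11: N, bond orders sum to 1 (valence 3) → 2 H
  atom 12: O, bond orders sum to 2 (valence 2) → 0 H
  atom 13: C, bond orders sum to 4 (valence 4) → 0 H
  atom 14: C, bond orders sum to 3 (valence 4) → 1 H
  atom 15: C, bond orders sum to 2 (valence 4) → 2 H
  atom 16: C, bond orders sum to 2 (valence 4) → 2 H
  atom 17: C, bond orders sum to 2 (valence 4) → 2 H
  atom 18: C, bond orders sum to 1 (valence 4) → 3 H
Totals → C:13, H:15, N:1, O:4.
In Hill order: C13H15NO4.

C13H15NO4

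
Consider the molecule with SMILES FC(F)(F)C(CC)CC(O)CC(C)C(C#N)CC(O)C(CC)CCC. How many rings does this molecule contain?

In SMILES, each pair of matching ring-closure digits denotes one ring-closing bond; the number of such bonds equals the number of independent rings.
Ring-closure bonds here: 0.

0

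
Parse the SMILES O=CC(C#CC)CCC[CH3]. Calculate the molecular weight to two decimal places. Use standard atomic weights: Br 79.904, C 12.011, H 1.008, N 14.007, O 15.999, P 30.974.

138.21 g/mol

First, the molecular formula is C9H14O (counting implicit H from valence).
  C: 9 × 12.011 = 108.099
  H: 14 × 1.008 = 14.112
  O: 1 × 15.999 = 15.999
Sum: 9×12.011 + 14×1.008 + 1×15.999 = 138.210 → 138.21 g/mol.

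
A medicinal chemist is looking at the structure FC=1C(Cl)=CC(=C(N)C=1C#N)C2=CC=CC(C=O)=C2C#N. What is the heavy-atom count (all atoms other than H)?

Every atom symbol written in the SMILES (organic subset) is one heavy atom; implicit H are not written.
Heavy atoms by element → C:15, Cl:1, F:1, N:3, O:1.
Total: 21.

21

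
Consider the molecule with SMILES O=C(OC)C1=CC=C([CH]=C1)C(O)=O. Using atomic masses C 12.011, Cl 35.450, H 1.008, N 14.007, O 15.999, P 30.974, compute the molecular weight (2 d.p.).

First, the molecular formula is C9H8O4 (counting implicit H from valence).
  C: 9 × 12.011 = 108.099
  H: 8 × 1.008 = 8.064
  O: 4 × 15.999 = 63.996
Sum: 9×12.011 + 8×1.008 + 4×15.999 = 180.159 → 180.16 g/mol.

180.16 g/mol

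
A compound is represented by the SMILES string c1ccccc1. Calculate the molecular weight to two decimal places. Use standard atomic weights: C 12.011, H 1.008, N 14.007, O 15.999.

First, the molecular formula is C6H6 (counting implicit H from valence).
  C: 6 × 12.011 = 72.066
  H: 6 × 1.008 = 6.048
Sum: 6×12.011 + 6×1.008 = 78.114 → 78.11 g/mol.

78.11 g/mol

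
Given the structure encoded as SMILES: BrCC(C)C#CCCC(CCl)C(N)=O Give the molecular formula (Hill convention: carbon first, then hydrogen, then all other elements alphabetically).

C10H15BrClNO

Walk through each heavy atom and fill implicit hydrogens from standard valence (C 4, N 3, O 2, S 2, halogen 1):
  atom 1: Br (halogen, monovalent) → 0 H
  atom 2: C, bond orders sum to 2 (valence 4) → 2 H
  atom 3: C, bond orders sum to 3 (valence 4) → 1 H
  atom 4: C, bond orders sum to 1 (valence 4) → 3 H
  atom 5: C, bond orders sum to 4 (valence 4) → 0 H
  atom 6: C, bond orders sum to 4 (valence 4) → 0 H
  atom 7: C, bond orders sum to 2 (valence 4) → 2 H
  atom 8: C, bond orders sum to 2 (valence 4) → 2 H
  atom 9: C, bond orders sum to 3 (valence 4) → 1 H
  atom 10: C, bond orders sum to 2 (valence 4) → 2 H
  atom 11: Cl (halogen, monovalent) → 0 H
  atom 12: C, bond orders sum to 4 (valence 4) → 0 H
  atom 13: N, bond orders sum to 1 (valence 3) → 2 H
  atom 14: O, bond orders sum to 2 (valence 2) → 0 H
Totals → C:10, H:15, Br:1, Cl:1, N:1, O:1.
In Hill order: C10H15BrClNO.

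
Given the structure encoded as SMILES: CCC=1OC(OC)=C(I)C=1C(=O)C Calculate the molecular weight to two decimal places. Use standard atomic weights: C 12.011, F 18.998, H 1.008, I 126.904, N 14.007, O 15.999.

First, the molecular formula is C9H11IO3 (counting implicit H from valence).
  C: 9 × 12.011 = 108.099
  H: 11 × 1.008 = 11.088
  I: 1 × 126.904 = 126.904
  O: 3 × 15.999 = 47.997
Sum: 9×12.011 + 11×1.008 + 1×126.904 + 3×15.999 = 294.088 → 294.09 g/mol.

294.09 g/mol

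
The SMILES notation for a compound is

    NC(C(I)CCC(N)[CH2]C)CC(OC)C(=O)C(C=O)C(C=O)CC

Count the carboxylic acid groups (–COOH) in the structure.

Scan the SMILES for the carboxylic acid motif — none present.
Groups that are present: 2 aldehyde, 1 ether, 1 ketone, 2 primary amine.

0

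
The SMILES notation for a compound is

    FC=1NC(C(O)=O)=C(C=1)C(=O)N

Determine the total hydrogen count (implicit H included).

5

Walk through each heavy atom and fill implicit hydrogens from standard valence (C 4, N 3, O 2, S 2, halogen 1):
  atom 1: F (halogen, monovalent) → 0 H
  atom 2: C, bond orders sum to 4 (valence 4) → 0 H
  atom 3: N, bond orders sum to 2 (valence 3) → 1 H
  atom 4: C, bond orders sum to 4 (valence 4) → 0 H
  atom 5: C, bond orders sum to 4 (valence 4) → 0 H
  atom 6: O, bond orders sum to 1 (valence 2) → 1 H
  atom 7: O, bond orders sum to 2 (valence 2) → 0 H
  atom 8: C, bond orders sum to 4 (valence 4) → 0 H
  atom 9: C, bond orders sum to 3 (valence 4) → 1 H
  atom 10: C, bond orders sum to 4 (valence 4) → 0 H
  atom 11: O, bond orders sum to 2 (valence 2) → 0 H
  atom 12: N, bond orders sum to 1 (valence 3) → 2 H
Total hydrogens: 5.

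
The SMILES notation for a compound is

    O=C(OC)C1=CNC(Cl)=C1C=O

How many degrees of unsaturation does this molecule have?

5

Molecular formula: C7H6ClNO3.
DoU = (2C + 2 + N − H − X) / 2, where X is the halogen count and O/S are ignored.
    = (2·7 + 2 + 1 − 6 − 1) / 2 = 10 / 2 = 5.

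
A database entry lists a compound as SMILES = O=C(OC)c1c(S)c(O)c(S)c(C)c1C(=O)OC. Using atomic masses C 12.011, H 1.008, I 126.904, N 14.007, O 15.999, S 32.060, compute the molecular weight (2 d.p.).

288.33 g/mol

First, the molecular formula is C11H12O5S2 (counting implicit H from valence).
  C: 11 × 12.011 = 132.121
  H: 12 × 1.008 = 12.096
  O: 5 × 15.999 = 79.995
  S: 2 × 32.060 = 64.120
Sum: 11×12.011 + 12×1.008 + 5×15.999 + 2×32.060 = 288.332 → 288.33 g/mol.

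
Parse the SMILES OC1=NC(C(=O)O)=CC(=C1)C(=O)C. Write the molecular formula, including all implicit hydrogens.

Walk through each heavy atom and fill implicit hydrogens from standard valence (C 4, N 3, O 2, S 2, halogen 1):
  atom 1: O, bond orders sum to 1 (valence 2) → 1 H
  atom 2: C, bond orders sum to 4 (valence 4) → 0 H
  atom 3: N, bond orders sum to 3 (valence 3) → 0 H
  atom 4: C, bond orders sum to 4 (valence 4) → 0 H
  atom 5: C, bond orders sum to 4 (valence 4) → 0 H
  atom 6: O, bond orders sum to 2 (valence 2) → 0 H
  atom 7: O, bond orders sum to 1 (valence 2) → 1 H
  atom 8: C, bond orders sum to 3 (valence 4) → 1 H
  atom 9: C, bond orders sum to 4 (valence 4) → 0 H
  atom 10: C, bond orders sum to 3 (valence 4) → 1 H
  atom 11: C, bond orders sum to 4 (valence 4) → 0 H
  atom 12: O, bond orders sum to 2 (valence 2) → 0 H
  atom 13: C, bond orders sum to 1 (valence 4) → 3 H
Totals → C:8, H:7, N:1, O:4.
In Hill order: C8H7NO4.

C8H7NO4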